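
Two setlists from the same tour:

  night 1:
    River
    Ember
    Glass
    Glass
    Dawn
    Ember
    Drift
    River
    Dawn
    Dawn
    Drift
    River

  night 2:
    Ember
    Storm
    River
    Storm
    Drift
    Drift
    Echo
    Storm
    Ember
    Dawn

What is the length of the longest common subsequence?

3

Pick River at night 1[1]=night 2[3] → Ember at night 1[6]=night 2[9] → Dawn at night 1[10]=night 2[10]; all 3 songs appear in both, in order. dp[12][10] = 3 confirms this is the maximum.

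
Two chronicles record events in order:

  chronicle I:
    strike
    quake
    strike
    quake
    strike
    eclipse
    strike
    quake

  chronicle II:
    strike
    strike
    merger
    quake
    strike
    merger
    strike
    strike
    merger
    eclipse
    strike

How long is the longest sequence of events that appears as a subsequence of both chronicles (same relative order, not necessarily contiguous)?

6

Pick strike (chronicle I #1, chronicle II #2); then quake (chronicle I #2, chronicle II #4); then strike (chronicle I #3, chronicle II #7); then strike (chronicle I #5, chronicle II #8); then eclipse (chronicle I #6, chronicle II #10); then strike (chronicle I #7, chronicle II #11); all 6 events appear in both, in order. The LCS DP gives dp[8][11] = 6, so this is optimal.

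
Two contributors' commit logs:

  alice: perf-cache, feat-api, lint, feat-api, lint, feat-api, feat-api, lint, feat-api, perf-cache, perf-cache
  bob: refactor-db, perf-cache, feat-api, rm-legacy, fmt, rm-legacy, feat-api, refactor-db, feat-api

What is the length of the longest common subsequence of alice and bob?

4

One common subsequence of length 4: perf-cache (alice #1, bob #2) → feat-api (alice #2, bob #3) → feat-api (alice #4, bob #7) → feat-api (alice #9, bob #9), and the DP table's final entry dp[11][9] is also 4, so no common subsequence is longer.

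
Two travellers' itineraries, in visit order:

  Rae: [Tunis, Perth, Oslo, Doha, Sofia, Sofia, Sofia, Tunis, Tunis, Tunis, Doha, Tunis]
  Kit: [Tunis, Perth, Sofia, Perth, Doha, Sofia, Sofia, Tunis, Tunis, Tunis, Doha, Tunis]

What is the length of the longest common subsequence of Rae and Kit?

10

Taking Tunis at Rae[1]=Kit[1] → Perth at Rae[2]=Kit[4] → Doha at Rae[4]=Kit[5] → Sofia at Rae[6]=Kit[6] → Sofia at Rae[7]=Kit[7] → Tunis at Rae[8]=Kit[8] → Tunis at Rae[9]=Kit[9] → Tunis at Rae[10]=Kit[10] → Doha at Rae[11]=Kit[11] → Tunis at Rae[12]=Kit[12] gives a common subsequence of length 10. Since dp[12][12] = 10, nothing longer is possible.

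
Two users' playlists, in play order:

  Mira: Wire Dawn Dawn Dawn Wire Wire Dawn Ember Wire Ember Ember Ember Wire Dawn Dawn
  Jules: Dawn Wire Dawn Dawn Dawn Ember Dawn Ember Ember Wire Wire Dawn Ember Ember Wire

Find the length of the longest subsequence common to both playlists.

Match Wire [1,2], then Dawn [2,4], then Dawn [3,5], then Dawn [4,7], then Wire [5,10], then Wire [6,11], then Dawn [7,12], then Ember [11,13], then Ember [12,14], then Wire [13,15] — 10 songs in the same relative order in both, and the DP table's final entry dp[15][15] is also 10, so no common subsequence is longer.

10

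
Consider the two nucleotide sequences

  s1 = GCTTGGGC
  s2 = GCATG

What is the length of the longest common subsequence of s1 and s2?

4

Let dp[i][j] be the LCS length of the first i bases of s1 and the first j bases of s2. dp[i][j] = dp[i-1][j-1]+1 when the i-th and j-th bases match, else max(dp[i-1][j], dp[i][j-1]).
    ·  G  C  A  T  G
 ·  0  0  0  0  0  0
 G  0  1  1  1  1  1
 C  0  1  2  2  2  2
 T  0  1  2  2  3  3
 T  0  1  2  2  3  3
 G  0  1  2  2  3  4
 G  0  1  2  2  3  4
 G  0  1  2  2  3  4
 C  0  1  2  2  3  4
dp[8][5] = 4. One LCS (by backtracking along matches): GCTG.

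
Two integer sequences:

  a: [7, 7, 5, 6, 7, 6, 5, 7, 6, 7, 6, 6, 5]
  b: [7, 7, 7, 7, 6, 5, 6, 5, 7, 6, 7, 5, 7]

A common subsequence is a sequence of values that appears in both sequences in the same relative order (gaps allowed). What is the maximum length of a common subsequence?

Pick 7 [1,3] → 7 [2,4] → 5 [3,6] → 6 [6,7] → 5 [7,8] → 7 [8,9] → 6 [9,10] → 7 [10,11] → 5 [13,12]; all 9 values appear in both, in order, and the DP table's final entry dp[13][13] is also 9, so no common subsequence is longer.

9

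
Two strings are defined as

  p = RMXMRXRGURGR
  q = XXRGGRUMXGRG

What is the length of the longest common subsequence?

Let dp[i][j] be the LCS length of the first i characters of p and the first j characters of q. dp[i][j] = dp[i-1][j-1]+1 when the i-th and j-th characters match, else max(dp[i-1][j], dp[i][j-1]).
    ·  X  X  R  G  G  R  U  M  X  G  R  G
 ·  0  0  0  0  0  0  0  0  0  0  0  0  0
 R  0  0  0  1  1  1  1  1  1  1  1  1  1
 M  0  0  0  1  1  1  1  1  2  2  2  2  2
 X  0  1  1  1  1  1  1  1  2  3  3  3  3
 M  0  1  1  1  1  1  1  1  2  3  3  3  3
 R  0  1  1  2  2  2  2  2  2  3  3  4  4
 X  0  1  2  2  2  2  2  2  2  3  3  4  4
 R  0  1  2  3  3  3  3  3  3  3  3  4  4
 G  0  1  2  3  4  4  4  4  4  4  4  4  5
 U  0  1  2  3  4  4  4  5  5  5  5  5  5
 R  0  1  2  3  4  4  5  5  5  5  5  6  6
 G  0  1  2  3  4  5  5  5  5  5  6  6  7
 R  0  1  2  3  4  5  6  6  6  6  6  7  7
dp[12][12] = 7. One LCS (by backtracking along matches): XXRGURG.

7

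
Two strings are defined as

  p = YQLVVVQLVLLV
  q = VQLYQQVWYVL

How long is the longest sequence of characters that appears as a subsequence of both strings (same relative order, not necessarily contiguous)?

5

Pick Y at p[1]=q[4]; then Q at p[2]=q[6]; then V at p[4]=q[7]; then V at p[9]=q[10]; then L at p[11]=q[11]; all 5 characters appear in both, in order. Since dp[12][11] = 5, nothing longer is possible.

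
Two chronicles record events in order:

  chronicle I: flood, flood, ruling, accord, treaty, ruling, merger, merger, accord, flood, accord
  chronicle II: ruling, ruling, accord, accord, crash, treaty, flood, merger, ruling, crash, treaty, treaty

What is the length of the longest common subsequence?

4

Match ruling [3,2], accord [4,4], treaty [5,6], ruling [6,9] — 4 events in the same relative order in both. Since dp[11][12] = 4, nothing longer is possible.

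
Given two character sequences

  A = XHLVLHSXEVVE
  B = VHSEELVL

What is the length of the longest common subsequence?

Let dp[i][j] be the LCS length of the first i characters of A and the first j characters of B. dp[i][j] = dp[i-1][j-1]+1 when the i-th and j-th characters match, else max(dp[i-1][j], dp[i][j-1]).
    ·  V  H  S  E  E  L  V  L
 ·  0  0  0  0  0  0  0  0  0
 X  0  0  0  0  0  0  0  0  0
 H  0  0  1  1  1  1  1  1  1
 L  0  0  1  1  1  1  2  2  2
 V  0  1  1  1  1  1  2  3  3
 L  0  1  1  1  1  1  2  3  4
 H  0  1  2  2  2  2  2  3  4
 S  0  1  2  3  3  3  3  3  4
 X  0  1  2  3  3  3  3  3  4
 E  0  1  2  3  4  4  4  4  4
 V  0  1  2  3  4  4  4  5  5
 V  0  1  2  3  4  4  4  5  5
 E  0  1  2  3  4  5  5  5  5
dp[12][8] = 5. One LCS (by backtracking along matches): VHSEV.

5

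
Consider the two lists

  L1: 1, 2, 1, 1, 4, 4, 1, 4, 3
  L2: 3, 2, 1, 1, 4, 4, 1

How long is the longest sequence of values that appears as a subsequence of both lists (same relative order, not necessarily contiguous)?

Pick 2 (L1 #2, L2 #2), 1 (L1 #3, L2 #3), 1 (L1 #4, L2 #4), 4 (L1 #5, L2 #5), 4 (L1 #6, L2 #6), 1 (L1 #7, L2 #7); all 6 values appear in both, in order, and the DP table's final entry dp[9][7] is also 6, so no common subsequence is longer.

6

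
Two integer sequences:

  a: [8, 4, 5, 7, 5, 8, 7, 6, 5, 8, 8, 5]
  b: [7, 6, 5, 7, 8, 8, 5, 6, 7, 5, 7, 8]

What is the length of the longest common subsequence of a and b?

One common subsequence of length 6: 8 (a #1, b #6), then 5 (a #3, b #7), then 7 (a #4, b #9), then 5 (a #5, b #10), then 7 (a #7, b #11), then 8 (a #11, b #12). The LCS DP gives dp[12][12] = 6, so this is optimal.

6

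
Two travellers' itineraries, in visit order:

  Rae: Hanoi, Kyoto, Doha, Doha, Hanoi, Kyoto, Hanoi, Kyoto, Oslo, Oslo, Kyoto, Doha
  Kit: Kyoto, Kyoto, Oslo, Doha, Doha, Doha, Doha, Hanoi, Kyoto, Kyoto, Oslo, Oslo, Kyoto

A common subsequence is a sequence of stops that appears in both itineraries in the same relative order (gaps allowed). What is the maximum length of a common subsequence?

Taking Kyoto at Rae[2]=Kit[2]; then Doha at Rae[3]=Kit[6]; then Doha at Rae[4]=Kit[7]; then Hanoi at Rae[5]=Kit[8]; then Kyoto at Rae[6]=Kit[9]; then Kyoto at Rae[8]=Kit[10]; then Oslo at Rae[9]=Kit[11]; then Oslo at Rae[10]=Kit[12]; then Kyoto at Rae[11]=Kit[13] gives a common subsequence of length 9. Since dp[12][13] = 9, nothing longer is possible.

9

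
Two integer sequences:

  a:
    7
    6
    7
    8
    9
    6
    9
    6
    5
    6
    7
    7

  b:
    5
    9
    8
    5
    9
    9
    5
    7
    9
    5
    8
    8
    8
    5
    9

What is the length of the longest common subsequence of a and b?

5

Taking 8 (a #4, b #3), then 9 (a #5, b #5), then 9 (a #7, b #6), then 5 (a #9, b #7), then 7 (a #11, b #8) gives a common subsequence of length 5. The LCS DP gives dp[12][15] = 5, so this is optimal.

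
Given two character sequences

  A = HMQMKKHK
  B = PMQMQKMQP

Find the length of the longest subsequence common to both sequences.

Pick M (A #2, B #2), Q (A #3, B #3), M (A #4, B #4), K (A #5, B #6); all 4 characters appear in both, in order. The LCS DP gives dp[8][9] = 4, so this is optimal.

4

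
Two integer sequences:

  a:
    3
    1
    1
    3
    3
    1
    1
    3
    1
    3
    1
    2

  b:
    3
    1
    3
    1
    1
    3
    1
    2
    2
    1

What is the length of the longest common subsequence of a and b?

8

Let dp[i][j] be the LCS length of the first i values of a and the first j values of b. dp[i][j] = dp[i-1][j-1]+1 when the i-th and j-th values match, else max(dp[i-1][j], dp[i][j-1]).
    ·  3  1  3  1  1  3  1  2  2  1
 ·  0  0  0  0  0  0  0  0  0  0  0
 3  0  1  1  1  1  1  1  1  1  1  1
 1  0  1  2  2  2  2  2  2  2  2  2
 1  0  1  2  2  3  3  3  3  3  3  3
 3  0  1  2  3  3  3  4  4  4  4  4
 3  0  1  2  3  3  3  4  4  4  4  4
 1  0  1  2  3  4  4  4  5  5  5  5
 1  0  1  2  3  4  5  5  5  5  5  6
 3  0  1  2  3  4  5  6  6  6  6  6
 1  0  1  2  3  4  5  6  7  7  7  7
 3  0  1  2  3  4  5  6  7  7  7  7
 1  0  1  2  3  4  5  6  7  7  7  8
 2  0  1  2  3  4  5  6  7  8  8  8
dp[12][10] = 8. One LCS (by backtracking along matches): 3, 1, 3, 1, 1, 3, 1, 1.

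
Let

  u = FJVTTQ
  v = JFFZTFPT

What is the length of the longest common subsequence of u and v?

3

Pick F [1,3], then T [4,5], then T [5,8]; all 3 characters appear in both, in order, and the DP table's final entry dp[6][8] is also 3, so no common subsequence is longer.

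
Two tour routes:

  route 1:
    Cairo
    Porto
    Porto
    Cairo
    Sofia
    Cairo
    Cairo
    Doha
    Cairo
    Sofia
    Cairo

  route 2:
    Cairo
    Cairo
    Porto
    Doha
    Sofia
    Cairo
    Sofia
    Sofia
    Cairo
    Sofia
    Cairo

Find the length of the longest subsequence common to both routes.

7

Match Cairo [1,2]; then Porto [2,3]; then Cairo [4,6]; then Sofia [5,8]; then Cairo [9,9]; then Sofia [10,10]; then Cairo [11,11] — 7 stops in the same relative order in both. Since dp[11][11] = 7, nothing longer is possible.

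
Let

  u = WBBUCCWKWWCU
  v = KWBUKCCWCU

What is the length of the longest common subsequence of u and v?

Let dp[i][j] be the LCS length of the first i characters of u and the first j characters of v. dp[i][j] = dp[i-1][j-1]+1 when the i-th and j-th characters match, else max(dp[i-1][j], dp[i][j-1]).
    ·  K  W  B  U  K  C  C  W  C  U
 ·  0  0  0  0  0  0  0  0  0  0  0
 W  0  0  1  1  1  1  1  1  1  1  1
 B  0  0  1  2  2  2  2  2  2  2  2
 B  0  0  1  2  2  2  2  2  2  2  2
 U  0  0  1  2  3  3  3  3  3  3  3
 C  0  0  1  2  3  3  4  4  4  4  4
 C  0  0  1  2  3  3  4  5  5  5  5
 W  0  0  1  2  3  3  4  5  6  6  6
 K  0  1  1  2  3  4  4  5  6  6  6
 W  0  1  2  2  3  4  4  5  6  6  6
 W  0  1  2  2  3  4  4  5  6  6  6
 C  0  1  2  2  3  4  5  5  6  7  7
 U  0  1  2  2  3  4  5  5  6  7  8
dp[12][10] = 8. One LCS (by backtracking along matches): WBUCCWCU.

8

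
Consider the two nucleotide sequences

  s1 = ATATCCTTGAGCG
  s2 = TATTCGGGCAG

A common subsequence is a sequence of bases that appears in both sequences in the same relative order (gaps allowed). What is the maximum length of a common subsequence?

Taking A [1,2], T [2,3], T [4,4], C [5,5], G [9,7], G [11,8], C [12,9], G [13,11] gives a common subsequence of length 8, and the DP table's final entry dp[13][11] is also 8, so no common subsequence is longer.

8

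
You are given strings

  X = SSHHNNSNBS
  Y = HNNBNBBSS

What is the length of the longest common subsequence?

6

Let dp[i][j] be the LCS length of the first i characters of X and the first j characters of Y. dp[i][j] = dp[i-1][j-1]+1 when the i-th and j-th characters match, else max(dp[i-1][j], dp[i][j-1]).
    ·  H  N  N  B  N  B  B  S  S
 ·  0  0  0  0  0  0  0  0  0  0
 S  0  0  0  0  0  0  0  0  1  1
 S  0  0  0  0  0  0  0  0  1  2
 H  0  1  1  1  1  1  1  1  1  2
 H  0  1  1  1  1  1  1  1  1  2
 N  0  1  2  2  2  2  2  2  2  2
 N  0  1  2  3  3  3  3  3  3  3
 S  0  1  2  3  3  3  3  3  4  4
 N  0  1  2  3  3  4  4  4  4  4
 B  0  1  2  3  4  4  5  5  5  5
 S  0  1  2  3  4  4  5  5  6  6
dp[10][9] = 6. One LCS (by backtracking along matches): HNNNBS.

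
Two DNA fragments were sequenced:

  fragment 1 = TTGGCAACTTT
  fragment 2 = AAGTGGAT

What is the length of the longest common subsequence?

5

Match T (fragment 1 #2, fragment 2 #4); then G (fragment 1 #3, fragment 2 #5); then G (fragment 1 #4, fragment 2 #6); then A (fragment 1 #7, fragment 2 #7); then T (fragment 1 #11, fragment 2 #8) — 5 bases in the same relative order in both, and the DP table's final entry dp[11][8] is also 5, so no common subsequence is longer.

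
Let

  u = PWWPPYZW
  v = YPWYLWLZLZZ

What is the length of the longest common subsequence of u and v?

4

Match P [1,2]; then W [2,3]; then W [3,6]; then Z [7,11] — 4 characters in the same relative order in both. dp[8][11] = 4 confirms this is the maximum.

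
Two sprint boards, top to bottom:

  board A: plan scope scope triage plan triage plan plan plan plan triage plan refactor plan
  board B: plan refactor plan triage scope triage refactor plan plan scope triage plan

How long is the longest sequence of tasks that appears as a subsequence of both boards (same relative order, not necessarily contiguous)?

Taking plan (board A #1, board B #3), scope (board A #3, board B #5), triage (board A #4, board B #6), plan (board A #5, board B #8), plan (board A #7, board B #9), triage (board A #11, board B #11), plan (board A #14, board B #12) gives a common subsequence of length 7. dp[14][12] = 7 confirms this is the maximum.

7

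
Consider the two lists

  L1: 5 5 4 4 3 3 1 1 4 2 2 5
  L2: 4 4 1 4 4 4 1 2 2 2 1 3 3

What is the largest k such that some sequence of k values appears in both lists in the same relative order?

Match 4 at L1[3]=L2[1]; then 4 at L1[4]=L2[2]; then 1 at L1[7]=L2[3]; then 1 at L1[8]=L2[7]; then 2 at L1[10]=L2[9]; then 2 at L1[11]=L2[10] — 6 values in the same relative order in both. Since dp[12][13] = 6, nothing longer is possible.

6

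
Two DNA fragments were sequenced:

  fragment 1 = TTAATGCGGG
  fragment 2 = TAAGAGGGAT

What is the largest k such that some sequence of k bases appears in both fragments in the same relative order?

Let dp[i][j] be the LCS length of the first i bases of fragment 1 and the first j bases of fragment 2. dp[i][j] = dp[i-1][j-1]+1 when the i-th and j-th bases match, else max(dp[i-1][j], dp[i][j-1]).
    ·  T  A  A  G  A  G  G  G  A  T
 ·  0  0  0  0  0  0  0  0  0  0  0
 T  0  1  1  1  1  1  1  1  1  1  1
 T  0  1  1  1  1  1  1  1  1  1  2
 A  0  1  2  2  2  2  2  2  2  2  2
 A  0  1  2  3  3  3  3  3  3  3  3
 T  0  1  2  3  3  3  3  3  3  3  4
 G  0  1  2  3  4  4  4  4  4  4  4
 C  0  1  2  3  4  4  4  4  4  4  4
 G  0  1  2  3  4  4  5  5  5  5  5
 G  0  1  2  3  4  4  5  6  6  6  6
 G  0  1  2  3  4  4  5  6  7  7  7
dp[10][10] = 7. One LCS (by backtracking along matches): TAAGGGG.

7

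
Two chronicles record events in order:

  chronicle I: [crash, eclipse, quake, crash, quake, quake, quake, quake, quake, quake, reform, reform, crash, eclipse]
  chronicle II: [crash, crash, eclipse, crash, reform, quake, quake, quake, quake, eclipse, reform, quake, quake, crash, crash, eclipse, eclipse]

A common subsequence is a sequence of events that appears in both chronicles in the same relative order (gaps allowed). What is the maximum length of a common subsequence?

One common subsequence of length 11: crash [1,2], eclipse [2,3], crash [4,4], quake [5,6], quake [6,7], quake [7,8], quake [8,9], quake [9,12], quake [10,13], crash [13,15], eclipse [14,17], and the DP table's final entry dp[14][17] is also 11, so no common subsequence is longer.

11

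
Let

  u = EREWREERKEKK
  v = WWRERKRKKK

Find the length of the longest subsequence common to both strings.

7

Pick R [2,3] → E [3,4] → R [5,5] → R [8,7] → K [9,8] → K [11,9] → K [12,10]; all 7 characters appear in both, in order. Since dp[12][10] = 7, nothing longer is possible.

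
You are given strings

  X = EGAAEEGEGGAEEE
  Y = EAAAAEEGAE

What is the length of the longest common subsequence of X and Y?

One common subsequence of length 8: E [1,1]; then A [3,4]; then A [4,5]; then E [6,6]; then E [8,7]; then G [10,8]; then A [11,9]; then E [14,10]. Since dp[14][10] = 8, nothing longer is possible.

8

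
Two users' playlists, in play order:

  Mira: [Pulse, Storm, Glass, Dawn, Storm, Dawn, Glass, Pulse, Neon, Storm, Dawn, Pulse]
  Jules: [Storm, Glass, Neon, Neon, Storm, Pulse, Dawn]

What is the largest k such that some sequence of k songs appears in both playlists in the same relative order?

Match Storm [2,1], then Glass [3,2], then Storm [5,5], then Pulse [8,6], then Dawn [11,7] — 5 songs in the same relative order in both. The LCS DP gives dp[12][7] = 5, so this is optimal.

5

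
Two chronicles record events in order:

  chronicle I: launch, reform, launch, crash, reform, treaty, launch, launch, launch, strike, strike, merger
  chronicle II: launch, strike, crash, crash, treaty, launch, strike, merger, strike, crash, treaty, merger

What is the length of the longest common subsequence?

One common subsequence of length 7: launch at chronicle I[1]=chronicle II[1]; then crash at chronicle I[4]=chronicle II[4]; then treaty at chronicle I[6]=chronicle II[5]; then launch at chronicle I[9]=chronicle II[6]; then strike at chronicle I[10]=chronicle II[7]; then strike at chronicle I[11]=chronicle II[9]; then merger at chronicle I[12]=chronicle II[12]. dp[12][12] = 7 confirms this is the maximum.

7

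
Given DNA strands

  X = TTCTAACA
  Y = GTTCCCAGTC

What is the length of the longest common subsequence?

5

Match T [1,2], then T [2,3], then C [3,6], then T [4,9], then C [7,10] — 5 bases in the same relative order in both, and the DP table's final entry dp[8][10] is also 5, so no common subsequence is longer.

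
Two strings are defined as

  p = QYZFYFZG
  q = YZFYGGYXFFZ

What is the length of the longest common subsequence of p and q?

One common subsequence of length 6: Y [2,1], then Z [3,2], then F [4,3], then Y [5,7], then F [6,10], then Z [7,11]. Since dp[8][11] = 6, nothing longer is possible.

6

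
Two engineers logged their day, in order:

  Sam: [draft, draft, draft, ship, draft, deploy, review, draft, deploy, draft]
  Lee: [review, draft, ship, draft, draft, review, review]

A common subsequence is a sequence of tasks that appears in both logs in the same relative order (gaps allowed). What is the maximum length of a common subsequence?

Taking draft at Sam[1]=Lee[2] → draft at Sam[2]=Lee[4] → draft at Sam[3]=Lee[5] → review at Sam[7]=Lee[7] gives a common subsequence of length 4. Since dp[10][7] = 4, nothing longer is possible.

4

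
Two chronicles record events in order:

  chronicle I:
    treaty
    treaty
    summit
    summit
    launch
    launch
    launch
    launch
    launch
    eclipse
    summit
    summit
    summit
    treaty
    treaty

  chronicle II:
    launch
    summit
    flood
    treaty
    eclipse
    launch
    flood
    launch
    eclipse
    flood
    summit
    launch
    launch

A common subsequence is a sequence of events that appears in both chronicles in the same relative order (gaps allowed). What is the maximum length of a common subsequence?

Match treaty (chronicle I #1, chronicle II #4) → launch (chronicle I #5, chronicle II #6) → launch (chronicle I #6, chronicle II #8) → launch (chronicle I #8, chronicle II #12) → launch (chronicle I #9, chronicle II #13) — 5 events in the same relative order in both. The LCS DP gives dp[15][13] = 5, so this is optimal.

5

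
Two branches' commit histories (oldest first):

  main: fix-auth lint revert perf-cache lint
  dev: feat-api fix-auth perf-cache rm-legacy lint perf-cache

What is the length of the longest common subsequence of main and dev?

Taking fix-auth at main[1]=dev[2], lint at main[2]=dev[5], perf-cache at main[4]=dev[6] gives a common subsequence of length 3, and the DP table's final entry dp[5][6] is also 3, so no common subsequence is longer.

3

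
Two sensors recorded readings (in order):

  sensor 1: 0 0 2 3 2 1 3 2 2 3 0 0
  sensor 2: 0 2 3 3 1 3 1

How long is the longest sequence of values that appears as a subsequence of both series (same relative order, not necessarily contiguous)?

Let dp[i][j] be the LCS length of the first i values of sensor 1 and the first j values of sensor 2. dp[i][j] = dp[i-1][j-1]+1 when the i-th and j-th values match, else max(dp[i-1][j], dp[i][j-1]).
    ·  0  2  3  3  1  3  1
 ·  0  0  0  0  0  0  0  0
 0  0  1  1  1  1  1  1  1
 0  0  1  1  1  1  1  1  1
 2  0  1  2  2  2  2  2  2
 3  0  1  2  3  3  3  3  3
 2  0  1  2  3  3  3  3  3
 1  0  1  2  3  3  4  4  4
 3  0  1  2  3  4  4  5  5
 2  0  1  2  3  4  4  5  5
 2  0  1  2  3  4  4  5  5
 3  0  1  2  3  4  4  5  5
 0  0  1  2  3  4  4  5  5
 0  0  1  2  3  4  4  5  5
dp[12][7] = 5. One LCS (by backtracking along matches): 0, 2, 3, 1, 3.

5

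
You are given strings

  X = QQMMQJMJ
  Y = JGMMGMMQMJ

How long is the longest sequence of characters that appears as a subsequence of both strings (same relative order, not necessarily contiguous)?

Match M (X #3, Y #6); then M (X #4, Y #7); then Q (X #5, Y #8); then M (X #7, Y #9); then J (X #8, Y #10) — 5 characters in the same relative order in both. Since dp[8][10] = 5, nothing longer is possible.

5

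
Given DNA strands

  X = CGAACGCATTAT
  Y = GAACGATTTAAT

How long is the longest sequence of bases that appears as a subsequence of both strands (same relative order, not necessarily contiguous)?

Pick G at X[2]=Y[1], A at X[3]=Y[2], A at X[4]=Y[3], C at X[5]=Y[4], G at X[6]=Y[5], A at X[8]=Y[6], T at X[9]=Y[8], T at X[10]=Y[9], A at X[11]=Y[11], T at X[12]=Y[12]; all 10 bases appear in both, in order. dp[12][12] = 10 confirms this is the maximum.

10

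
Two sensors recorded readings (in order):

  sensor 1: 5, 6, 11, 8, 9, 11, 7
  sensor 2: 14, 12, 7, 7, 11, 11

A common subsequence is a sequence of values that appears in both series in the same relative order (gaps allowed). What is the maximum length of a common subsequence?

Let dp[i][j] be the LCS length of the first i values of sensor 1 and the first j values of sensor 2. dp[i][j] = dp[i-1][j-1]+1 when the i-th and j-th values match, else max(dp[i-1][j], dp[i][j-1]).
    · 14 12  7  7 11 11
 ·  0  0  0  0  0  0  0
 5  0  0  0  0  0  0  0
 6  0  0  0  0  0  0  0
11  0  0  0  0  0  1  1
 8  0  0  0  0  0  1  1
 9  0  0  0  0  0  1  1
11  0  0  0  0  0  1  2
 7  0  0  0  1  1  1  2
dp[7][6] = 2. One LCS (by backtracking along matches): 11, 11.

2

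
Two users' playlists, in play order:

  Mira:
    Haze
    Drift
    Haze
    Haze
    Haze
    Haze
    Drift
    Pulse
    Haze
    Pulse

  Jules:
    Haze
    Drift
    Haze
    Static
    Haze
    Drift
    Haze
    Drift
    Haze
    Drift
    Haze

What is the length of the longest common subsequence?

Match Haze [1,1], then Drift [2,2], then Haze [3,3], then Haze [4,5], then Haze [5,7], then Haze [6,9], then Drift [7,10], then Haze [9,11] — 8 songs in the same relative order in both. dp[10][11] = 8 confirms this is the maximum.

8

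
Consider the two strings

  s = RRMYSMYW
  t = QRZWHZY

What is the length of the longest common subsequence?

2

Match R at s[1]=t[2], Y at s[7]=t[7] — 2 characters in the same relative order in both. Since dp[8][7] = 2, nothing longer is possible.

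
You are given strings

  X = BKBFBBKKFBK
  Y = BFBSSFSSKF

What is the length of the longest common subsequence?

Let dp[i][j] be the LCS length of the first i characters of X and the first j characters of Y. dp[i][j] = dp[i-1][j-1]+1 when the i-th and j-th characters match, else max(dp[i-1][j], dp[i][j-1]).
    ·  B  F  B  S  S  F  S  S  K  F
 ·  0  0  0  0  0  0  0  0  0  0  0
 B  0  1  1  1  1  1  1  1  1  1  1
 K  0  1  1  1  1  1  1  1  1  2  2
 B  0  1  1  2  2  2  2  2  2  2  2
 F  0  1  2  2  2  2  3  3  3  3  3
 B  0  1  2  3  3  3  3  3  3  3  3
 B  0  1  2  3  3  3  3  3  3  3  3
 K  0  1  2  3  3  3  3  3  3  4  4
 K  0  1  2  3  3  3  3  3  3  4  4
 F  0  1  2  3  3  3  4  4  4  4  5
 B  0  1  2  3  3  3  4  4  4  4  5
 K  0  1  2  3  3  3  4  4  4  5  5
dp[11][10] = 5. One LCS (by backtracking along matches): BBFKF.

5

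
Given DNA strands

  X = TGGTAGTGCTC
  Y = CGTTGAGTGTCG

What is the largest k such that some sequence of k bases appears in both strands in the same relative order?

8

One common subsequence of length 8: T at X[1]=Y[4]; then G at X[3]=Y[5]; then A at X[5]=Y[6]; then G at X[6]=Y[7]; then T at X[7]=Y[8]; then G at X[8]=Y[9]; then T at X[10]=Y[10]; then C at X[11]=Y[11]. Since dp[11][12] = 8, nothing longer is possible.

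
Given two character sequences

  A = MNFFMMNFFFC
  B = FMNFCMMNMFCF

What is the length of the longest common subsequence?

8

Taking M (A #1, B #2); then N (A #2, B #3); then F (A #3, B #4); then M (A #5, B #6); then M (A #6, B #7); then N (A #7, B #8); then F (A #8, B #10); then F (A #10, B #12) gives a common subsequence of length 8, and the DP table's final entry dp[11][12] is also 8, so no common subsequence is longer.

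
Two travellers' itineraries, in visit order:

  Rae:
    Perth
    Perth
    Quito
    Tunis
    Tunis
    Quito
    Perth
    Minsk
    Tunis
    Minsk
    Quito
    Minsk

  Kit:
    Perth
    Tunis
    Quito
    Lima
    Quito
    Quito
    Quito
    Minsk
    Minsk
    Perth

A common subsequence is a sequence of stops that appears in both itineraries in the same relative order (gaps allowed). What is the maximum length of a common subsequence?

Taking Perth at Rae[1]=Kit[1] → Quito at Rae[3]=Kit[6] → Quito at Rae[6]=Kit[7] → Minsk at Rae[8]=Kit[8] → Minsk at Rae[10]=Kit[9] gives a common subsequence of length 5. dp[12][10] = 5 confirms this is the maximum.

5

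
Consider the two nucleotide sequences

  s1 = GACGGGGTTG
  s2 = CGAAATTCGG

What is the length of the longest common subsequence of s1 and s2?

One common subsequence of length 5: G (s1 #1, s2 #2), A (s1 #2, s2 #5), C (s1 #3, s2 #8), G (s1 #7, s2 #9), G (s1 #10, s2 #10). The LCS DP gives dp[10][10] = 5, so this is optimal.

5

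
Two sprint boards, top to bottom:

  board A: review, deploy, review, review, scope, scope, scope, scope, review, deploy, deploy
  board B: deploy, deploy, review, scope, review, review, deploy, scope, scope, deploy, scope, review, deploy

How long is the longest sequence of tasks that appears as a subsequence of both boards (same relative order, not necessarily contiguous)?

One common subsequence of length 8: review at board A[1]=board B[3]; then review at board A[3]=board B[5]; then review at board A[4]=board B[6]; then scope at board A[5]=board B[8]; then scope at board A[6]=board B[9]; then scope at board A[8]=board B[11]; then review at board A[9]=board B[12]; then deploy at board A[11]=board B[13]. Since dp[11][13] = 8, nothing longer is possible.

8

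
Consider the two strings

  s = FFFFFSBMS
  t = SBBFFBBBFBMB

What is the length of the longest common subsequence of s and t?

5

Let dp[i][j] be the LCS length of the first i characters of s and the first j characters of t. dp[i][j] = dp[i-1][j-1]+1 when the i-th and j-th characters match, else max(dp[i-1][j], dp[i][j-1]).
    ·  S  B  B  F  F  B  B  B  F  B  M  B
 ·  0  0  0  0  0  0  0  0  0  0  0  0  0
 F  0  0  0  0  1  1  1  1  1  1  1  1  1
 F  0  0  0  0  1  2  2  2  2  2  2  2  2
 F  0  0  0  0  1  2  2  2  2  3  3  3  3
 F  0  0  0  0  1  2  2  2  2  3  3  3  3
 F  0  0  0  0  1  2  2  2  2  3  3  3  3
 S  0  1  1  1  1  2  2  2  2  3  3  3  3
 B  0  1  2  2  2  2  3  3  3  3  4  4  4
 M  0  1  2  2  2  2  3  3  3  3  4  5  5
 S  0  1  2  2  2  2  3  3  3  3  4  5  5
dp[9][12] = 5. One LCS (by backtracking along matches): FFFBM.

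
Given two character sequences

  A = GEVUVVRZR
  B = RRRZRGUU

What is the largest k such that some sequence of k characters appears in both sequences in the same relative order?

3

Let dp[i][j] be the LCS length of the first i characters of A and the first j characters of B. dp[i][j] = dp[i-1][j-1]+1 when the i-th and j-th characters match, else max(dp[i-1][j], dp[i][j-1]).
    ·  R  R  R  Z  R  G  U  U
 ·  0  0  0  0  0  0  0  0  0
 G  0  0  0  0  0  0  1  1  1
 E  0  0  0  0  0  0  1  1  1
 V  0  0  0  0  0  0  1  1  1
 U  0  0  0  0  0  0  1  2  2
 V  0  0  0  0  0  0  1  2  2
 V  0  0  0  0  0  0  1  2  2
 R  0  1  1  1  1  1  1  2  2
 Z  0  1  1  1  2  2  2  2  2
 R  0  1  2  2  2  3  3  3  3
dp[9][8] = 3. One LCS (by backtracking along matches): RZR.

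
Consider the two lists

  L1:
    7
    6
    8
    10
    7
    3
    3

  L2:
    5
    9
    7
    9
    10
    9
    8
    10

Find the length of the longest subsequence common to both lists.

3

Match 7 (L1 #1, L2 #3) → 8 (L1 #3, L2 #7) → 10 (L1 #4, L2 #8) — 3 values in the same relative order in both, and the DP table's final entry dp[7][8] is also 3, so no common subsequence is longer.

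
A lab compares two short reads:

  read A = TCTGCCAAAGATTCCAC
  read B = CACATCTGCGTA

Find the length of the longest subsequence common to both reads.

Taking T (read A #1, read B #5), C (read A #2, read B #6), T (read A #3, read B #7), G (read A #4, read B #8), C (read A #6, read B #9), G (read A #10, read B #10), T (read A #13, read B #11), A (read A #16, read B #12) gives a common subsequence of length 8. The LCS DP gives dp[17][12] = 8, so this is optimal.

8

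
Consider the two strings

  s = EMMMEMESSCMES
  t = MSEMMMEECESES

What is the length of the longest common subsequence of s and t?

Pick E (s #1, t #3), then M (s #2, t #4), then M (s #3, t #5), then M (s #4, t #6), then E (s #5, t #8), then E (s #7, t #10), then S (s #9, t #11), then E (s #12, t #12), then S (s #13, t #13); all 9 characters appear in both, in order. dp[13][13] = 9 confirms this is the maximum.

9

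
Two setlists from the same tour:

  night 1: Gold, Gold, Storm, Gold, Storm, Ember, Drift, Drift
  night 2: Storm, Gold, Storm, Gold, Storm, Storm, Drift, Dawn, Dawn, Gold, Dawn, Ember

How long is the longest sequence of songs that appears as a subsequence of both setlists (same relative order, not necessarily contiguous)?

One common subsequence of length 5: Gold at night 1[1]=night 2[2], Gold at night 1[2]=night 2[4], Storm at night 1[3]=night 2[6], Gold at night 1[4]=night 2[10], Ember at night 1[6]=night 2[12], and the DP table's final entry dp[8][12] is also 5, so no common subsequence is longer.

5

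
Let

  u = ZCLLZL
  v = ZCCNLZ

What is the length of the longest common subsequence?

4

One common subsequence of length 4: Z at u[1]=v[1]; then C at u[2]=v[3]; then L at u[4]=v[5]; then Z at u[5]=v[6]. Since dp[6][6] = 4, nothing longer is possible.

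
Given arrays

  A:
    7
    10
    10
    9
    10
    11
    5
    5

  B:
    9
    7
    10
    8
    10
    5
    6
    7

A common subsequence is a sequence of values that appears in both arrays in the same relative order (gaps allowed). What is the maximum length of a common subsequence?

One common subsequence of length 4: 7 at A[1]=B[2]; then 10 at A[2]=B[3]; then 10 at A[5]=B[5]; then 5 at A[7]=B[6]. Since dp[8][8] = 4, nothing longer is possible.

4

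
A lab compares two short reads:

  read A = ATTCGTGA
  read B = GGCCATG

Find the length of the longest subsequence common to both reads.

3

Let dp[i][j] be the LCS length of the first i bases of read A and the first j bases of read B. dp[i][j] = dp[i-1][j-1]+1 when the i-th and j-th bases match, else max(dp[i-1][j], dp[i][j-1]).
    ·  G  G  C  C  A  T  G
 ·  0  0  0  0  0  0  0  0
 A  0  0  0  0  0  1  1  1
 T  0  0  0  0  0  1  2  2
 T  0  0  0  0  0  1  2  2
 C  0  0  0  1  1  1  2  2
 G  0  1  1  1  1  1  2  3
 T  0  1  1  1  1  1  2  3
 G  0  1  2  2  2  2  2  3
 A  0  1  2  2  2  3  3  3
dp[8][7] = 3. One LCS (by backtracking along matches): ATG.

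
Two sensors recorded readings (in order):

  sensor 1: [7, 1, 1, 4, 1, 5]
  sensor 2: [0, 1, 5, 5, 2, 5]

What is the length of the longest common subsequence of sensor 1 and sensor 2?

Let dp[i][j] be the LCS length of the first i values of sensor 1 and the first j values of sensor 2. dp[i][j] = dp[i-1][j-1]+1 when the i-th and j-th values match, else max(dp[i-1][j], dp[i][j-1]).
    ·  0  1  5  5  2  5
 ·  0  0  0  0  0  0  0
 7  0  0  0  0  0  0  0
 1  0  0  1  1  1  1  1
 1  0  0  1  1  1  1  1
 4  0  0  1  1  1  1  1
 1  0  0  1  1  1  1  1
 5  0  0  1  2  2  2  2
dp[6][6] = 2. One LCS (by backtracking along matches): 1, 5.

2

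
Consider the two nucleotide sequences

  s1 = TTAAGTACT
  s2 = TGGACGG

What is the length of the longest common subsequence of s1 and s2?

Taking T [1,1], then G [5,3], then A [7,4], then C [8,5] gives a common subsequence of length 4. Since dp[9][7] = 4, nothing longer is possible.

4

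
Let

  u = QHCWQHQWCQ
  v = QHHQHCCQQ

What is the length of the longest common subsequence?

6

Let dp[i][j] be the LCS length of the first i characters of u and the first j characters of v. dp[i][j] = dp[i-1][j-1]+1 when the i-th and j-th characters match, else max(dp[i-1][j], dp[i][j-1]).
    ·  Q  H  H  Q  H  C  C  Q  Q
 ·  0  0  0  0  0  0  0  0  0  0
 Q  0  1  1  1  1  1  1  1  1  1
 H  0  1  2  2  2  2  2  2  2  2
 C  0  1  2  2  2  2  3  3  3  3
 W  0  1  2  2  2  2  3  3  3  3
 Q  0  1  2  2  3  3  3  3  4  4
 H  0  1  2  3  3  4  4  4  4  4
 Q  0  1  2  3  4  4  4  4  5  5
 W  0  1  2  3  4  4  4  4  5  5
 C  0  1  2  3  4  4  5  5  5  5
 Q  0  1  2  3  4  4  5  5  6  6
dp[10][9] = 6. One LCS (by backtracking along matches): QHQHQQ.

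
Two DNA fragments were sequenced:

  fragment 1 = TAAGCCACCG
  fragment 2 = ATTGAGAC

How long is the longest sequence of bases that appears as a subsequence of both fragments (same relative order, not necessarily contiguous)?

Let dp[i][j] be the LCS length of the first i bases of fragment 1 and the first j bases of fragment 2. dp[i][j] = dp[i-1][j-1]+1 when the i-th and j-th bases match, else max(dp[i-1][j], dp[i][j-1]).
    ·  A  T  T  G  A  G  A  C
 ·  0  0  0  0  0  0  0  0  0
 T  0  0  1  1  1  1  1  1  1
 A  0  1  1  1  1  2  2  2  2
 A  0  1  1  1  1  2  2  3  3
 G  0  1  1  1  2  2  3  3  3
 C  0  1  1  1  2  2  3  3  4
 C  0  1  1  1  2  2  3  3  4
 A  0  1  1  1  2  3  3  4  4
 C  0  1  1  1  2  3  3  4  5
 C  0  1  1  1  2  3  3  4  5
 G  0  1  1  1  2  3  4  4  5
dp[10][8] = 5. One LCS (by backtracking along matches): TAGAC.

5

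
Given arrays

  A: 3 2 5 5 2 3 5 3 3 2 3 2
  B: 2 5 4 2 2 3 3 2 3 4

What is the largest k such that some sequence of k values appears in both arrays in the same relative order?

One common subsequence of length 7: 2 [2,1], then 5 [3,2], then 2 [5,5], then 3 [8,6], then 3 [9,7], then 2 [10,8], then 3 [11,9]. Since dp[12][10] = 7, nothing longer is possible.

7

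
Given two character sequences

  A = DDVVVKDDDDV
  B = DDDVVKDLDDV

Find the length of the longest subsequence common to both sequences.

Pick D at A[1]=B[2]; then D at A[2]=B[3]; then V at A[4]=B[4]; then V at A[5]=B[5]; then K at A[6]=B[6]; then D at A[7]=B[7]; then D at A[9]=B[9]; then D at A[10]=B[10]; then V at A[11]=B[11]; all 9 characters appear in both, in order. dp[11][11] = 9 confirms this is the maximum.

9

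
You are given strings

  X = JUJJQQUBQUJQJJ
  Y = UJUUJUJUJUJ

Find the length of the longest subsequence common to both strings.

Match J [1,2]; then U [2,4]; then J [3,5]; then J [4,7]; then U [7,8]; then U [10,10]; then J [14,11] — 7 characters in the same relative order in both. The LCS DP gives dp[14][11] = 7, so this is optimal.

7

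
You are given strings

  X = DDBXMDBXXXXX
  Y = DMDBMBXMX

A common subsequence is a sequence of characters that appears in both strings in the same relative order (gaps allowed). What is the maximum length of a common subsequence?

7

Let dp[i][j] be the LCS length of the first i characters of X and the first j characters of Y. dp[i][j] = dp[i-1][j-1]+1 when the i-th and j-th characters match, else max(dp[i-1][j], dp[i][j-1]).
    ·  D  M  D  B  M  B  X  M  X
 ·  0  0  0  0  0  0  0  0  0  0
 D  0  1  1  1  1  1  1  1  1  1
 D  0  1  1  2  2  2  2  2  2  2
 B  0  1  1  2  3  3  3  3  3  3
 X  0  1  1  2  3  3  3  4  4  4
 M  0  1  2  2  3  4  4  4  5  5
 D  0  1  2  3  3  4  4  4  5  5
 B  0  1  2  3  4  4  5  5  5  5
 X  0  1  2  3  4  4  5  6  6  6
 X  0  1  2  3  4  4  5  6  6  7
 X  0  1  2  3  4  4  5  6  6  7
 X  0  1  2  3  4  4  5  6  6  7
 X  0  1  2  3  4  4  5  6  6  7
dp[12][9] = 7. One LCS (by backtracking along matches): DDBMBXX.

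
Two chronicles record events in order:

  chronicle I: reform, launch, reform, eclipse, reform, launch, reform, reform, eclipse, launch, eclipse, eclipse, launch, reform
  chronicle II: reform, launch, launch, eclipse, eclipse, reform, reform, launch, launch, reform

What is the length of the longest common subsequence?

One common subsequence of length 8: reform [1,1]; then launch [2,3]; then eclipse [4,5]; then reform [7,6]; then reform [8,7]; then launch [10,8]; then launch [13,9]; then reform [14,10], and the DP table's final entry dp[14][10] is also 8, so no common subsequence is longer.

8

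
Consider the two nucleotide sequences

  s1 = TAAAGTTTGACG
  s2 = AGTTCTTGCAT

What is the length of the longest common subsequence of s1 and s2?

7

One common subsequence of length 7: A [4,1]; then G [5,2]; then T [6,4]; then T [7,6]; then T [8,7]; then G [9,8]; then A [10,10]. The LCS DP gives dp[12][11] = 7, so this is optimal.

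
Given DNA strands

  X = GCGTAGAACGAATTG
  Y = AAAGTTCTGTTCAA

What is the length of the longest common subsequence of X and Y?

One common subsequence of length 7: G [1,4], C [2,7], G [3,9], T [4,11], C [9,12], A [11,13], A [12,14]. Since dp[15][14] = 7, nothing longer is possible.

7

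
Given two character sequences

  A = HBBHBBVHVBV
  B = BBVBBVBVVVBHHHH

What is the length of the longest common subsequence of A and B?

Match B [2,2], then B [3,4], then B [5,5], then B [6,7], then V [7,9], then V [9,10], then B [10,11] — 7 characters in the same relative order in both. The LCS DP gives dp[11][15] = 7, so this is optimal.

7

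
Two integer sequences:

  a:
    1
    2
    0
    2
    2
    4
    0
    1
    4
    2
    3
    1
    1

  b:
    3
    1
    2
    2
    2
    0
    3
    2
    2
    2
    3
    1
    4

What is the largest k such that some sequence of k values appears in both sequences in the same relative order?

8

Pick 1 at a[1]=b[2], then 2 at a[2]=b[5], then 0 at a[3]=b[6], then 2 at a[4]=b[8], then 2 at a[5]=b[9], then 2 at a[10]=b[10], then 3 at a[11]=b[11], then 1 at a[12]=b[12]; all 8 values appear in both, in order, and the DP table's final entry dp[13][13] is also 8, so no common subsequence is longer.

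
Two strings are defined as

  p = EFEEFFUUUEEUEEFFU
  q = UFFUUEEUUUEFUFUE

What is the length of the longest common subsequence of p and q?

11

Match F [5,2]; then F [6,3]; then U [8,4]; then U [9,5]; then E [10,6]; then E [11,7]; then U [12,10]; then E [14,11]; then F [15,12]; then F [16,14]; then U [17,15] — 11 characters in the same relative order in both. The LCS DP gives dp[17][16] = 11, so this is optimal.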